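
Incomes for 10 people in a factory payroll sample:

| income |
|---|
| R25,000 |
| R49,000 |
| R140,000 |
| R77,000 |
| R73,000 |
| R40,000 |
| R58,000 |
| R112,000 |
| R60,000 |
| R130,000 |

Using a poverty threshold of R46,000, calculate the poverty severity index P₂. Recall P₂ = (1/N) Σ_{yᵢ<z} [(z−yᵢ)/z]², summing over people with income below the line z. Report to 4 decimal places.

Below z: R25,000, R40,000 (q = 2 of N = 10).
Shortfall ratios: (46000−25000)/46000 = 0.4565; (46000−40000)/46000 = 0.1304.
Squared: 0.2084; 0.0170.
Sum = 0.225425; P₂ = 0.225425 / 10 = 0.0225.

0.0225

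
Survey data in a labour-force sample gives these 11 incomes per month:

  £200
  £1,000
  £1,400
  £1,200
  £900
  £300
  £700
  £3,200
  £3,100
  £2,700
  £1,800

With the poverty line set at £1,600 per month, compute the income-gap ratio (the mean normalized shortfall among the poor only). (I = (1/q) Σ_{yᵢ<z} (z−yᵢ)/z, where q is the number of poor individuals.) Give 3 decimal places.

Incomes under z: £200, £300, £700, £900, £1,000, £1,200, £1,400 (q = 7 of N = 11).
Shortfall ratios (z−y)/z: 0.8750, 0.8125, 0.5625, 0.4375, 0.3750, 0.2500, 0.1250; sum = 3.437500.
I averages over the q = 7 poor units only: 3.437500 / 7 = 0.491.

0.491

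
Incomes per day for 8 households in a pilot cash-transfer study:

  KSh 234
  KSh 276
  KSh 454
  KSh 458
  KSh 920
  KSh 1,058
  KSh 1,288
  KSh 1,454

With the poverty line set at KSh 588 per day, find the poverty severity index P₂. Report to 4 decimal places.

0.0931

Poor units: KSh 234, KSh 276, KSh 454, KSh 458 (q = 4 of N = 8).
Shortfall ratios: (588−234)/588 = 0.6020; (588−276)/588 = 0.5306; (588−454)/588 = 0.2279; (588−458)/588 = 0.2211.
Squared: 0.3625; 0.2815; 0.0519; 0.0489.
Sum = 0.744817; P₂ = 0.744817 / 8 = 0.0931.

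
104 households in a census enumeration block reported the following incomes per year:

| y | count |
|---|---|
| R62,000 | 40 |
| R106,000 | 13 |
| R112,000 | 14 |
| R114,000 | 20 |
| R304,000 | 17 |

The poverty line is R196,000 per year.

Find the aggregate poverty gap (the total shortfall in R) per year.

Incomes under z: 40×R62,000, 13×R106,000, 14×R112,000, 20×R114,000 (q = 87 of N = 104).
Individual gaps: 40×(196000−62000) = 5360000; 13×(196000−106000) = 1170000; 14×(196000−112000) = 1176000; 20×(196000−114000) = 1640000.
Aggregate gap = R9,346,000.

R9,346,000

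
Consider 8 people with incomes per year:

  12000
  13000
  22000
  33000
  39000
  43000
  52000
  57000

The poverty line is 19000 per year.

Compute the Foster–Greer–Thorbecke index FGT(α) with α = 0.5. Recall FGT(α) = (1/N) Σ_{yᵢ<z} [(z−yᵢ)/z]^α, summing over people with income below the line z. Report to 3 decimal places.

0.146

Poor units: 12000, 13000 (q = 2 of N = 8).
Normalized shortfalls: (19000−12000)/19000 = 0.3684; (19000−13000)/19000 = 0.3158.
Raised to α = 0.5: 0.60698; 0.56195.
Sum = 1.168928; FGT(0.5) = 1.168928 / 8 = 0.146.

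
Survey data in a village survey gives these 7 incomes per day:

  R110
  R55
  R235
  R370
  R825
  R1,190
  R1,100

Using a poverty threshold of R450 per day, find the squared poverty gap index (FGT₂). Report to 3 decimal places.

Below the line: R55, R110, R235, R370 (q = 4 of N = 7).
Normalized shortfalls: (450−55)/450 = 0.8778; (450−110)/450 = 0.7556; (450−235)/450 = 0.4778; (450−370)/450 = 0.1778.
Squared: 0.7705; 0.5709; 0.2283; 0.0316.
Sum = 1.601235; P₂ = 1.601235 / 7 = 0.229.

0.229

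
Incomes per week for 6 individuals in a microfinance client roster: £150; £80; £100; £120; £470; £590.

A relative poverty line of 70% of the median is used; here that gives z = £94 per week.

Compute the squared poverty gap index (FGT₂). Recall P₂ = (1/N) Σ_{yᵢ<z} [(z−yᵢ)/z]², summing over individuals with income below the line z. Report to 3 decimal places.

Below the line: £80 (q = 1 of N = 6).
Shortfall ratios: (94−80)/94 = 0.1489.
Squared: 0.0222.
Sum = 0.022182; P₂ = 0.022182 / 6 = 0.004.

0.004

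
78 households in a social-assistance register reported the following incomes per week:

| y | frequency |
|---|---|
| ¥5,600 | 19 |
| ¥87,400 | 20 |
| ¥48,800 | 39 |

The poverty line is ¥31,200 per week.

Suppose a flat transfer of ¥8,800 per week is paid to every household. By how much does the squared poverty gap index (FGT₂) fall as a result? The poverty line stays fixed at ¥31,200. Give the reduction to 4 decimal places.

0.0934

Before: below the line — 19×¥5,600; squared poverty gap index (FGT₂) = 0.163995.
After the ¥8,800 transfer: below the line — 19×¥14,400; squared poverty gap index (FGT₂) = 0.070627.
Reduction = 0.163995 − 0.070627 = 0.0934.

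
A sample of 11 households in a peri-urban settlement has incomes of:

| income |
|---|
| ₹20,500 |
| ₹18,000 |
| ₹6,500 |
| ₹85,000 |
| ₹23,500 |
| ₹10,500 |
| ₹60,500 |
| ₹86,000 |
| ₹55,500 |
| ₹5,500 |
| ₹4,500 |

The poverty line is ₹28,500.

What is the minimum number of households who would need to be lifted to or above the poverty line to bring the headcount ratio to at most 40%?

3

Currently q = 7 of N = 11 are below the line (H = 0.636).
A headcount ratio of at most 40% allows at most ⌊0.40 × 11⌋ = 4 poor households.
So at least 7 − 4 = 3 must be lifted.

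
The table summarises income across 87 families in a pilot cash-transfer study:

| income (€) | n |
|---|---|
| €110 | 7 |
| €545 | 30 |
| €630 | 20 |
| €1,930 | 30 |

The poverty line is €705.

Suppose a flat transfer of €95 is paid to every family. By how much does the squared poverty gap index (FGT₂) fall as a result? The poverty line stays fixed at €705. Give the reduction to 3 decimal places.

Before: below the line — 7×€110, 30×€545, 20×€630; squared poverty gap index (FGT₂) = 0.07767.
After the €95 transfer: below the line — 7×€205, 30×€640; squared poverty gap index (FGT₂) = 0.04340.
Reduction = 0.07767 − 0.04340 = 0.034.

0.034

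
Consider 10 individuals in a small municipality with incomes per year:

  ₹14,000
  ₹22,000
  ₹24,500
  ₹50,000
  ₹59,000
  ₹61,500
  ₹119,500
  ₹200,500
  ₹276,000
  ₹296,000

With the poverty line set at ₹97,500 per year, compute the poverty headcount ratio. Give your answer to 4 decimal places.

0.6000

6 of the 10 individuals have income below ₹97,500.
H = 6/10 = 0.6000.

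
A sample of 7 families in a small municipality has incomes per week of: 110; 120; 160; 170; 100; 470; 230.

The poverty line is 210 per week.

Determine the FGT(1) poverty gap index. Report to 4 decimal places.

0.2653

Incomes under z: 100, 110, 120, 160, 170 (q = 5 of N = 7).
Relative gaps: (210−100)/210 = 0.5238; (210−110)/210 = 0.4762; (210−120)/210 = 0.4286; (210−160)/210 = 0.2381; (210−170)/210 = 0.1905.
Sum of shortfalls = 1.857143; P₁ averages over all N: 1.857143 / 7 = 0.2653.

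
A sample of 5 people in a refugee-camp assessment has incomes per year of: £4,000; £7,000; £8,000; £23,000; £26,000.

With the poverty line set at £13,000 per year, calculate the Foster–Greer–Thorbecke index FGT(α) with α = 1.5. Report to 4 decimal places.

Below the line: £4,000, £7,000, £8,000 (q = 3 of N = 5).
Normalized shortfalls: (13000−4000)/13000 = 0.6923; (13000−7000)/13000 = 0.4615; (13000−8000)/13000 = 0.3846.
Raised to α = 1.5: 0.57603; 0.31355; 0.23853.
Sum = 1.128117; FGT(1.5) = 1.128117 / 5 = 0.2256.

0.2256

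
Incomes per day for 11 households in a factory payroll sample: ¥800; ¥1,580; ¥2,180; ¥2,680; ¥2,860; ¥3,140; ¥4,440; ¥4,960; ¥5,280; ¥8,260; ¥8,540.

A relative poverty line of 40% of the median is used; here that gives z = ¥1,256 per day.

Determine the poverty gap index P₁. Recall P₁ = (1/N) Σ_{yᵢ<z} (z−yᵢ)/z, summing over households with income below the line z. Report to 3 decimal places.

Below z: ¥800 (q = 1 of N = 11).
Shortfall ratios: (1256−800)/1256 = 0.3631.
Σ = 0.363057. Dividing by the full population N = 11 gives P₁ = 0.033.

0.033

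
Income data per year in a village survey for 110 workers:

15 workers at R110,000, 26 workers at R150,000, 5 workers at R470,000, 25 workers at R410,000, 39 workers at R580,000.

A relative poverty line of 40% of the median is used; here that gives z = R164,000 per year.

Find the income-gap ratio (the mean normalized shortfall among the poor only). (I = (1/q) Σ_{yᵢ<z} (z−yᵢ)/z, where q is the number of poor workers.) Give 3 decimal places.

Below the line: 15×R110,000, 26×R150,000 (q = 41 of N = 110).
Shortfall ratios (z−y)/z: 0.3293 (×15), 0.0854 (×26); sum = 7.158537.
The income-gap ratio divides by q (the poor only): 7.158537 / 41 = 0.175.

0.175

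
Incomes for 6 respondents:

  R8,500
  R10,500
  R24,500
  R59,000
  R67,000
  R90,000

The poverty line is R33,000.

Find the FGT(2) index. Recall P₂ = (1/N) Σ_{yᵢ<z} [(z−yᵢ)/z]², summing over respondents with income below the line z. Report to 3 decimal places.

Poor units: R8,500, R10,500, R24,500 (q = 3 of N = 6).
Gap ratios (z−y)/z: (33000−8500)/33000 = 0.7424; (33000−10500)/33000 = 0.6818; (33000−24500)/33000 = 0.2576.
Squared: 0.5512; 0.4649; 0.0663.
Sum = 1.082415; P₂ = 1.082415 / 6 = 0.180.

0.180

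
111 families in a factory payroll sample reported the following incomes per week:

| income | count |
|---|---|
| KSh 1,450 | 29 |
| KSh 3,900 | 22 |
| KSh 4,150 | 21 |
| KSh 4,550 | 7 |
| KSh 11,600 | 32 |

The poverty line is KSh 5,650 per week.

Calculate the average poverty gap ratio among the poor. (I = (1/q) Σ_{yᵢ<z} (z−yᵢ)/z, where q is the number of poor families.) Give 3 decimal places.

Below z: 29×KSh 1,450, 22×KSh 3,900, 21×KSh 4,150, 7×KSh 4,550 (q = 79 of N = 111).
Shortfall ratios (z−y)/z: 0.7434 (×29), 0.3097 (×22), 0.2655 (×21), 0.1947 (×7); sum = 35.309735.
The income-gap ratio divides by q (the poor only): 35.309735 / 79 = 0.447.

0.447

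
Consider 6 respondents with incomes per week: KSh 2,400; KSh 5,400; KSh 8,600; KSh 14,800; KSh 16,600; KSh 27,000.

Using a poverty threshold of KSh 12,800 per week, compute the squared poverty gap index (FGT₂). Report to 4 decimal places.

0.1837

Incomes under z: KSh 2,400, KSh 5,400, KSh 8,600 (q = 3 of N = 6).
Shortfall ratios: (12800−2400)/12800 = 0.8125; (12800−5400)/12800 = 0.5781; (12800−8600)/12800 = 0.3281.
Squared: 0.6602; 0.3342; 0.1077.
Sum = 1.102051; P₂ = 1.102051 / 6 = 0.1837.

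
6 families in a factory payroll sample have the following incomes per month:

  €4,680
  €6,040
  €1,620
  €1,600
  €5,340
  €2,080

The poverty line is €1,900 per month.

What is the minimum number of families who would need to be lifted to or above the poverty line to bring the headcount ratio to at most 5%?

Currently q = 2 of N = 6 are below the line (H = 0.333).
A headcount ratio of at most 5% allows at most ⌊0.05 × 6⌋ = 0 poor families.
So at least 2 − 0 = 2 must be lifted.

2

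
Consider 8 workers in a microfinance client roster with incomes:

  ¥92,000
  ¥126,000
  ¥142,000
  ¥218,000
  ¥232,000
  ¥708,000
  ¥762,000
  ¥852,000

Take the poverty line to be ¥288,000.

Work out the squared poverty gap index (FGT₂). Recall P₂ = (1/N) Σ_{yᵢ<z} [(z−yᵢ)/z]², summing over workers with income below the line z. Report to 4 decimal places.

Incomes under z: ¥92,000, ¥126,000, ¥142,000, ¥218,000, ¥232,000 (q = 5 of N = 8).
Shortfall ratios: (288000−92000)/288000 = 0.6806; (288000−126000)/288000 = 0.5625; (288000−142000)/288000 = 0.5069; (288000−218000)/288000 = 0.2431; (288000−232000)/288000 = 0.1944.
Squared: 0.4632; 0.3164; 0.2570; 0.0591; 0.0378.
Sum = 1.133439; P₂ = 1.133439 / 8 = 0.1417.

0.1417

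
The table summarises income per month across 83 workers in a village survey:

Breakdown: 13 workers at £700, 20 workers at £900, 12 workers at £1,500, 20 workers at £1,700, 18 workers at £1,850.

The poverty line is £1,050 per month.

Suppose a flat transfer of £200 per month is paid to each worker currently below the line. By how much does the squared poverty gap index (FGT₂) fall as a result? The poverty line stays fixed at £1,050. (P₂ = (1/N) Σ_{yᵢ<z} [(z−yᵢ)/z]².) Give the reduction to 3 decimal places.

Before: below the line — 13×£700, 20×£900; squared poverty gap index (FGT₂) = 0.02232.
After the £200 transfer: below the line — 13×£900; squared poverty gap index (FGT₂) = 0.00320.
Reduction = 0.02232 − 0.00320 = 0.019.

0.019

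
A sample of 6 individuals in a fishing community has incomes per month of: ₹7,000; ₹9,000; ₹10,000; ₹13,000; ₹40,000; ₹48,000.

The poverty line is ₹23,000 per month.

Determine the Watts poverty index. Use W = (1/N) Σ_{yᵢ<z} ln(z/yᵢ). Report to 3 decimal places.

0.589

Poor units: ₹7,000, ₹9,000, ₹10,000, ₹13,000 (q = 4 of N = 6).
Log gaps: ln(23000/7000) = 1.1896; ln(23000/9000) = 0.9383; ln(23000/10000) = 0.8329; ln(23000/13000) = 0.5705.
W = 3.531308 / 6 = 0.589.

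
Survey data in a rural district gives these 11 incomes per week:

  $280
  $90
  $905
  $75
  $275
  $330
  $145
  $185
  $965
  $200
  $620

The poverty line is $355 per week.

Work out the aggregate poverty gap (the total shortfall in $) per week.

Below the line: $75, $90, $145, $185, $200, $275, $280, $330 (q = 8 of N = 11).
Individual gaps: 355−75 = 280; 355−90 = 265; 355−145 = 210; 355−185 = 170; 355−200 = 155; 355−275 = 80; 355−280 = 75; 355−330 = 25.
Aggregate gap = $1,260.

$1,260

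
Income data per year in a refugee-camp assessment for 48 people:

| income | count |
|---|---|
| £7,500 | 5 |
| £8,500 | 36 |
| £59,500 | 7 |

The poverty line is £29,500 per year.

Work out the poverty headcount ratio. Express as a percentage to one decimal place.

85.4%

41 of the 48 people have income below £29,500.
H = 41/48 = 85.4%.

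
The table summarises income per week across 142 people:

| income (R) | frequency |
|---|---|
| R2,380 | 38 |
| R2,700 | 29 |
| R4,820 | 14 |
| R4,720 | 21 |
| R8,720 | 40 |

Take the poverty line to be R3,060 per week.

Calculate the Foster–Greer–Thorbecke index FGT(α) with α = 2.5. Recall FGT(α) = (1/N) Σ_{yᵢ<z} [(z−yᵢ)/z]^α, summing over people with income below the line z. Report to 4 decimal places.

Incomes under z: 38×R2,380, 29×R2,700 (q = 67 of N = 142).
Normalized shortfalls: (3060−2380)/3060 = 0.2222 (×38); (3060−2700)/3060 = 0.1176 (×29).
Raised to α = 2.5: 0.02328 (×38); 0.00475 (×29).
Sum = 1.022285; FGT(2.5) = 1.022285 / 142 = 0.0072.

0.0072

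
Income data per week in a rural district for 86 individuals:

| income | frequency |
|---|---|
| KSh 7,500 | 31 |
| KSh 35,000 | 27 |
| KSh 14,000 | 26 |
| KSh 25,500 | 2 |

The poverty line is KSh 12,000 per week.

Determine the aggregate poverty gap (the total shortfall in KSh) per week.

KSh 139,500

Poor units: 31×KSh 7,500 (q = 31 of N = 86).
Individual gaps: 31×(12000−7500) = 139500.
Aggregate gap = KSh 139,500.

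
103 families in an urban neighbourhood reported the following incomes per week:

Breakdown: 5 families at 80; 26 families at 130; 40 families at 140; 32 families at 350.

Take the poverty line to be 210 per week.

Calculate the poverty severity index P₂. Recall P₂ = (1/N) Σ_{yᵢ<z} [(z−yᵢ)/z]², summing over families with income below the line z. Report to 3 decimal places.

0.098

Below z: 5×80, 26×130, 40×140 (q = 71 of N = 103).
Shortfall ratios: (210−80)/210 = 0.6190 (×5); (210−130)/210 = 0.3810 (×26); (210−140)/210 = 0.3333 (×40).
Squared: 0.3832 (×5); 0.1451 (×26); 0.1111 (×40).
Sum = 10.133787; P₂ = 10.133787 / 103 = 0.098.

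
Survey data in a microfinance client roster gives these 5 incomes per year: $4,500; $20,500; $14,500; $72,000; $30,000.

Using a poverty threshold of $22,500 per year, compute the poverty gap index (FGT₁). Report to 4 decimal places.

Incomes under z: $4,500, $14,500, $20,500 (q = 3 of N = 5).
Normalized shortfalls: (22500−4500)/22500 = 0.8000; (22500−14500)/22500 = 0.3556; (22500−20500)/22500 = 0.0889.
Sum of shortfalls = 1.244444; P₁ averages over all N: 1.244444 / 5 = 0.2489.

0.2489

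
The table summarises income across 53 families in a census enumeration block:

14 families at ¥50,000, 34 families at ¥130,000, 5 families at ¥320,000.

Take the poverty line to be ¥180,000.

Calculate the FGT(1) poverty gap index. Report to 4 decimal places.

Poor units: 14×¥50,000, 34×¥130,000 (q = 48 of N = 53).
Relative gaps: (180000−50000)/180000 = 0.7222 (×14); (180000−130000)/180000 = 0.2778 (×34).
Sum of shortfalls = 19.555556; P₁ averages over all N: 19.555556 / 53 = 0.3690.

0.3690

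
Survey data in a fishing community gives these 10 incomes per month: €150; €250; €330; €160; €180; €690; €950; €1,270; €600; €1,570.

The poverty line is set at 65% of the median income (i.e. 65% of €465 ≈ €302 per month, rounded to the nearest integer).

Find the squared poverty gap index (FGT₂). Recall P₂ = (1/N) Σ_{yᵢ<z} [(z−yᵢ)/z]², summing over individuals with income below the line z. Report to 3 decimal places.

Below the line: €150, €160, €180, €250 (q = 4 of N = 10).
Gap ratios (z−y)/z: (302−150)/302 = 0.5033; (302−160)/302 = 0.4702; (302−180)/302 = 0.4040; (302−250)/302 = 0.1722.
Squared: 0.2533; 0.2211; 0.1632; 0.0296.
Sum = 0.667251; P₂ = 0.667251 / 10 = 0.067.

0.067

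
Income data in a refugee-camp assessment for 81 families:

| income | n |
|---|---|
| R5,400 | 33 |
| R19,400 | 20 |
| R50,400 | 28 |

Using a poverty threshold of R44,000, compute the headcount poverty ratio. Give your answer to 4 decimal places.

0.6543

53 of the 81 families have income below R44,000.
H = 53/81 = 0.6543.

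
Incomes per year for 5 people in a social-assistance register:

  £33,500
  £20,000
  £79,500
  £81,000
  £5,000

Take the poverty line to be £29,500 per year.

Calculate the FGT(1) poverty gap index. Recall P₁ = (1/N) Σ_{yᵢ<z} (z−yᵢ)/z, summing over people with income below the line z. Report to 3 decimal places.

0.231

Poor units: £5,000, £20,000 (q = 2 of N = 5).
Shortfall ratios: (29500−5000)/29500 = 0.8305; (29500−20000)/29500 = 0.3220.
Σ = 1.152542. Dividing by the full population N = 5 gives P₁ = 0.231.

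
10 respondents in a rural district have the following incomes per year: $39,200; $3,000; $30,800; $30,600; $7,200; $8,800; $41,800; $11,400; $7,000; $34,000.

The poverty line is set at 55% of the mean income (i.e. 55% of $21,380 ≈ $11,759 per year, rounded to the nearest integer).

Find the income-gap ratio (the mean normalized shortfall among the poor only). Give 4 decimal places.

Below the line: $3,000, $7,000, $7,200, $8,800, $11,400 (q = 5 of N = 10).
Shortfall ratios (z−y)/z: 0.7449, 0.4047, 0.3877, 0.2516, 0.0305; sum = 1.819457.
The income-gap ratio divides by q (the poor only): 1.819457 / 5 = 0.3639.

0.3639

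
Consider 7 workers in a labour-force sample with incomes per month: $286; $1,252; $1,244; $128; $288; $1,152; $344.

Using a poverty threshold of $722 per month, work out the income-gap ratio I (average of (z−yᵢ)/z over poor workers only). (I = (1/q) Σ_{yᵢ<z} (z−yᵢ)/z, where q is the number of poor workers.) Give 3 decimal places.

Below z: $128, $286, $288, $344 (q = 4 of N = 7).
Relative gaps: 0.8227, 0.6039, 0.6011, 0.5235; sum = 2.551247.
The income-gap ratio divides by q (the poor only): 2.551247 / 4 = 0.638.

0.638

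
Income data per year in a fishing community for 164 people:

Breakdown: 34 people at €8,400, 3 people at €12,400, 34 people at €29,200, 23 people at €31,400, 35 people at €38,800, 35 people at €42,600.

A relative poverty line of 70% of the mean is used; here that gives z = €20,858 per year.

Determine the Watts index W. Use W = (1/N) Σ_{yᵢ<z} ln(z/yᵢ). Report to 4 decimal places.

Below z: 34×€8,400, 3×€12,400 (q = 37 of N = 164).
Log gaps: ln(20858/8400) = 0.9095 (×34); ln(20858/12400) = 0.5200 (×3).
W = 32.483323 / 164 = 0.1981.

0.1981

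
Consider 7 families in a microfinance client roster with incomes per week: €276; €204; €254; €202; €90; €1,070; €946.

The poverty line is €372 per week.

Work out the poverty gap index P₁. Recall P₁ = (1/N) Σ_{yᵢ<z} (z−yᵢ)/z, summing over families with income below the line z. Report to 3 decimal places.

Below z: €90, €202, €204, €254, €276 (q = 5 of N = 7).
Relative gaps: (372−90)/372 = 0.7581; (372−202)/372 = 0.4570; (372−204)/372 = 0.4516; (372−254)/372 = 0.3172; (372−276)/372 = 0.2581.
Sum of shortfalls = 2.241935; P₁ averages over all N: 2.241935 / 7 = 0.320.

0.320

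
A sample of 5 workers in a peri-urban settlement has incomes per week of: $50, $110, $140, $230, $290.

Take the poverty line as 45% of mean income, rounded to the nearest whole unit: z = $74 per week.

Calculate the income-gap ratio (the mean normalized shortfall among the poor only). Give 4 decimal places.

Poor units: $50 (q = 1 of N = 5).
Shortfall ratios (z−y)/z: 0.3243; sum = 0.324324.
I averages over the q = 1 poor units only: 0.324324 / 1 = 0.3243.

0.3243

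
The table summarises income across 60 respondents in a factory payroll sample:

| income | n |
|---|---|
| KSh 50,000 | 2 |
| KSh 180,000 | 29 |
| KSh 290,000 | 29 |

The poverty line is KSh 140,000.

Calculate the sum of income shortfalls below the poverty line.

Below the line: 2×KSh 50,000 (q = 2 of N = 60).
Individual gaps: 2×(140000−50000) = 180000.
Aggregate gap = KSh 180,000.

KSh 180,000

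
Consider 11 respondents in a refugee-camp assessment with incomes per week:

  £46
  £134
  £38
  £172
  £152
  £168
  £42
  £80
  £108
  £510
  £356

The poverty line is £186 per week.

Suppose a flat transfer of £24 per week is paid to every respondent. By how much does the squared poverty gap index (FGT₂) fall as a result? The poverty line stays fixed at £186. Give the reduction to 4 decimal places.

0.0793

Before: below the line — £38, £42, £46, £80, £108, £134, £152, £168, £172; squared poverty gap index (FGT₂) = 0.220572.
After the £24 transfer: below the line — £62, £66, £70, £104, £132, £158, £176; squared poverty gap index (FGT₂) = 0.141256.
Reduction = 0.220572 − 0.141256 = 0.0793.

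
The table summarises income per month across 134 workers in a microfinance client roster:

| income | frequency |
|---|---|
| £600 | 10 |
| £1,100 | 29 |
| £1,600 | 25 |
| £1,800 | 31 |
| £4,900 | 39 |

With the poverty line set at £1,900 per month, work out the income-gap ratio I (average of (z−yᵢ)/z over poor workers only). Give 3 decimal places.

0.259

Poor units: 10×£600, 29×£1,100, 25×£1,600, 31×£1,800 (q = 95 of N = 134).
Relative gaps: 0.6842 (×10), 0.4211 (×29), 0.1579 (×25), 0.0526 (×31); sum = 24.631579.
The income-gap ratio divides by q (the poor only): 24.631579 / 95 = 0.259.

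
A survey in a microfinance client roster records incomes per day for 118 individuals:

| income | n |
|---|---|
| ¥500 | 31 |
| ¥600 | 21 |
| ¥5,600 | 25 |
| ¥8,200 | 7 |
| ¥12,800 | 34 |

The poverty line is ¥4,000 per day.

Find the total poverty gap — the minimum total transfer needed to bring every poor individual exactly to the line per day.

¥179,900

Below the line: 31×¥500, 21×¥600 (q = 52 of N = 118).
Individual gaps: 31×(4000−500) = 108500; 21×(4000−600) = 71400.
Aggregate gap = ¥179,900.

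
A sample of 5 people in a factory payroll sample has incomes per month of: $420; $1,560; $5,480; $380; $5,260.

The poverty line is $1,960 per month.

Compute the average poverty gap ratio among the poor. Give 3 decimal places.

Below z: $380, $420, $1,560 (q = 3 of N = 5).
Relative gaps: 0.8061, 0.7857, 0.2041; sum = 1.795918.
The income-gap ratio divides by q (the poor only): 1.795918 / 3 = 0.599.

0.599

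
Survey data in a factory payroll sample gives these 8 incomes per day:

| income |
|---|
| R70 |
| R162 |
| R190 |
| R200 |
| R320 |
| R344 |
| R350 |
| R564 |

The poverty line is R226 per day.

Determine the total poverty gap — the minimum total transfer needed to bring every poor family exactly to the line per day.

Poor units: R70, R162, R190, R200 (q = 4 of N = 8).
Individual gaps: 226−70 = 156; 226−162 = 64; 226−190 = 36; 226−200 = 26.
Aggregate gap = R282.

R282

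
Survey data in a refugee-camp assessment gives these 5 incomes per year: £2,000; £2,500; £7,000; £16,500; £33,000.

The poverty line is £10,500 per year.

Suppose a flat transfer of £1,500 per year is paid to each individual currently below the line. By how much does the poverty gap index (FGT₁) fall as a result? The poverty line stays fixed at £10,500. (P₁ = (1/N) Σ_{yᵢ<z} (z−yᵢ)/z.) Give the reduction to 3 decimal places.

Before: below the line — £2,000, £2,500, £7,000; poverty gap index (FGT₁) = 0.38095.
After the £1,500 transfer: below the line — £3,500, £4,000, £8,500; poverty gap index (FGT₁) = 0.29524.
Reduction = 0.38095 − 0.29524 = 0.086.

0.086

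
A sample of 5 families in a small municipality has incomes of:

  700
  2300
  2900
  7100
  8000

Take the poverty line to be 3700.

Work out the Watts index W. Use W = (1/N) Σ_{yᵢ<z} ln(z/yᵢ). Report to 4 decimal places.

0.4768

Poor units: 700, 2300, 2900 (q = 3 of N = 5).
ln(z/y) terms: ln(3700/700) = 1.6650; ln(3700/2300) = 0.4754; ln(3700/2900) = 0.2436.
W = 2.384054 / 5 = 0.4768.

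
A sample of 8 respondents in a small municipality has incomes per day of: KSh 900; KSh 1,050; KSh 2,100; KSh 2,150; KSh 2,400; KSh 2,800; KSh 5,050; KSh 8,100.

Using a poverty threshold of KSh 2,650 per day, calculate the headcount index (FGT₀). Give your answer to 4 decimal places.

0.6250

5 of the 8 respondents have income below KSh 2,650.
H = 5/8 = 0.6250.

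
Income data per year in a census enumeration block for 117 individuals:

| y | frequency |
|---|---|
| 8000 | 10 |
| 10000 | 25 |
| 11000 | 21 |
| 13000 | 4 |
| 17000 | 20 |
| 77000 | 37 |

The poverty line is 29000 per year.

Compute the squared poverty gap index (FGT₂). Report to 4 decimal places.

Incomes under z: 10×8000, 25×10000, 21×11000, 4×13000, 20×17000 (q = 80 of N = 117).
Normalized shortfalls: (29000−8000)/29000 = 0.7241 (×10); (29000−10000)/29000 = 0.6552 (×25); (29000−11000)/29000 = 0.6207 (×21); (29000−13000)/29000 = 0.5517 (×4); (29000−17000)/29000 = 0.4138 (×20).
Squared: 0.5244 (×10); 0.4293 (×25); 0.3853 (×21); 0.3044 (×4); 0.1712 (×20).
Sum = 28.707491; P₂ = 28.707491 / 117 = 0.2454.

0.2454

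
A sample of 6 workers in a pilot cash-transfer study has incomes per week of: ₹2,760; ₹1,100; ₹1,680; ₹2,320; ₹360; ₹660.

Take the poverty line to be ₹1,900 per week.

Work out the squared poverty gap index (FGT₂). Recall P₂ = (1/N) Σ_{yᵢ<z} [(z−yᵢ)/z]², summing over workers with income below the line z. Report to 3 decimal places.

Below the line: ₹360, ₹660, ₹1,100, ₹1,680 (q = 4 of N = 6).
Relative gaps: (1900−360)/1900 = 0.8105; (1900−660)/1900 = 0.6526; (1900−1100)/1900 = 0.4211; (1900−1680)/1900 = 0.1158.
Squared: 0.6570; 0.4259; 0.1773; 0.0134.
Sum = 1.273573; P₂ = 1.273573 / 6 = 0.212.

0.212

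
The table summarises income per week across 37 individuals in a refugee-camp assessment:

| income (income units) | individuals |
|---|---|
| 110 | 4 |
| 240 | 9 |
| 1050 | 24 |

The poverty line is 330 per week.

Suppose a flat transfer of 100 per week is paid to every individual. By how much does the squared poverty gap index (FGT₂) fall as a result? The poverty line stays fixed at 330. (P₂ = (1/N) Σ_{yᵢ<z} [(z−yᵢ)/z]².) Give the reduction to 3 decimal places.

Before: below the line — 4×110, 9×240; squared poverty gap index (FGT₂) = 0.06614.
After the 100 transfer: below the line — 4×210; squared poverty gap index (FGT₂) = 0.01430.
Reduction = 0.06614 − 0.01430 = 0.052.

0.052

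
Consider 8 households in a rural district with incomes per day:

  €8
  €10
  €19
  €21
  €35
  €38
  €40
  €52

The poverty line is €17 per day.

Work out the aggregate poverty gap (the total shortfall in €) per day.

Poor units: €8, €10 (q = 2 of N = 8).
Individual gaps: 17−8 = 9; 17−10 = 7.
Aggregate gap = €16.

€16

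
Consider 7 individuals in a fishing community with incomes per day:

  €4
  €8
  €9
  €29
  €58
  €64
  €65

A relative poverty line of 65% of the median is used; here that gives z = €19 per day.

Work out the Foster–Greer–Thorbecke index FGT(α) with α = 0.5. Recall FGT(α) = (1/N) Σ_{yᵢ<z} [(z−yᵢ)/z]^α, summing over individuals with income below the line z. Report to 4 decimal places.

Poor units: €4, €8, €9 (q = 3 of N = 7).
Gap ratios (z−y)/z: (19−4)/19 = 0.7895; (19−8)/19 = 0.5789; (19−9)/19 = 0.5263.
Raised to α = 0.5: 0.88852; 0.76089; 0.72548.
Sum = 2.374885; FGT(0.5) = 2.374885 / 7 = 0.3393.

0.3393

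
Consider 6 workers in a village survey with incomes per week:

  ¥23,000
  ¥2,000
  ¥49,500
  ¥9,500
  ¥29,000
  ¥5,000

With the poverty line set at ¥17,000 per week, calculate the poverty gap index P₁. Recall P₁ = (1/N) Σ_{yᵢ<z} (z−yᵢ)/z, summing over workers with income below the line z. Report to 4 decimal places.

Below z: ¥2,000, ¥5,000, ¥9,500 (q = 3 of N = 6).
Relative gaps: (17000−2000)/17000 = 0.8824; (17000−5000)/17000 = 0.7059; (17000−9500)/17000 = 0.4412.
Σ = 2.029412. Dividing by the full population N = 6 gives P₁ = 0.3382.

0.3382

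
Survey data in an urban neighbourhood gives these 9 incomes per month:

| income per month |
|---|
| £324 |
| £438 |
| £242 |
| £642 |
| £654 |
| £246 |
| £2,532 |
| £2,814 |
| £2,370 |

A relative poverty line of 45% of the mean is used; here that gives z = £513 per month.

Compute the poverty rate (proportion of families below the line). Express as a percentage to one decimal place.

44.4%

4 of the 9 families have income below £513.
H = 4/9 = 44.4%.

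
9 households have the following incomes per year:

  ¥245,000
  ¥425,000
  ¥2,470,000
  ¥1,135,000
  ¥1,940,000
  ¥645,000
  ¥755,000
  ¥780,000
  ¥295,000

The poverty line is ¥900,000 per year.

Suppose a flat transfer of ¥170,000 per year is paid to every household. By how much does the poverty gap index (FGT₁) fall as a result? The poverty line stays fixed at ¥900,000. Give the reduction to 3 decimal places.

Before: below the line — ¥245,000, ¥295,000, ¥425,000, ¥645,000, ¥755,000, ¥780,000; poverty gap index (FGT₁) = 0.27840.
After the ¥170,000 transfer: below the line — ¥415,000, ¥465,000, ¥595,000, ¥815,000; poverty gap index (FGT₁) = 0.16173.
Reduction = 0.27840 − 0.16173 = 0.117.

0.117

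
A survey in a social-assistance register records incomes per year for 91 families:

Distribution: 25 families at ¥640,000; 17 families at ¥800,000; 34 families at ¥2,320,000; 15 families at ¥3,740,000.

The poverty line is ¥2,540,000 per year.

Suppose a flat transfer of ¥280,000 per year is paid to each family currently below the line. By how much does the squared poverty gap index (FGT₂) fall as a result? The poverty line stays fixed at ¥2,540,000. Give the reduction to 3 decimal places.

Before: below the line — 25×¥640,000, 17×¥800,000, 34×¥2,320,000; squared poverty gap index (FGT₂) = 0.24419.
After the ¥280,000 transfer: below the line — 25×¥920,000, 17×¥1,080,000; squared poverty gap index (FGT₂) = 0.17348.
Reduction = 0.24419 − 0.17348 = 0.071.

0.071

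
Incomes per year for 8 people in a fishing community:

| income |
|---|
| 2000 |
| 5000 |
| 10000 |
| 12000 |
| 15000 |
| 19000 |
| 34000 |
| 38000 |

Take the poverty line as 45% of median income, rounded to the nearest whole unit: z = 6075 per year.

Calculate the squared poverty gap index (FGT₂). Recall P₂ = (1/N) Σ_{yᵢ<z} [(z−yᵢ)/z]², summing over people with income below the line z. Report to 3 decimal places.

Below z: 2000, 5000 (q = 2 of N = 8).
Shortfall ratios: (6075−2000)/6075 = 0.6708; (6075−5000)/6075 = 0.1770.
Squared: 0.4499; 0.0313.
Sum = 0.481261; P₂ = 0.481261 / 8 = 0.060.

0.060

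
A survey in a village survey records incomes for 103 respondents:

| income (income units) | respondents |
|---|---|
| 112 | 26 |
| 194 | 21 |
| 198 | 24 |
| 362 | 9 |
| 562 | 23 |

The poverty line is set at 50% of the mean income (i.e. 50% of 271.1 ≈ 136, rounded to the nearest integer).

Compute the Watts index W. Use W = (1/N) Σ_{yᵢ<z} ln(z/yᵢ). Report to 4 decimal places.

Below the line: 26×112 (q = 26 of N = 103).
Log shortfalls: ln(136/112) = 0.1942 (×26).
W = 5.048056 / 103 = 0.0490.

0.0490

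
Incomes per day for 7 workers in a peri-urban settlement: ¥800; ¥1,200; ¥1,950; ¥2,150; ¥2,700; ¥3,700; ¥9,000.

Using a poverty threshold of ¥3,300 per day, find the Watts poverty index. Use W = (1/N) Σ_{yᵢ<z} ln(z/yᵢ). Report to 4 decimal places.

Poor units: ¥800, ¥1,200, ¥1,950, ¥2,150, ¥2,700 (q = 5 of N = 7).
ln(z/y) terms: ln(3300/800) = 1.4171; ln(3300/1200) = 1.0116; ln(3300/1950) = 0.5261; ln(3300/2150) = 0.4285; ln(3300/2700) = 0.2007.
W = 3.583885 / 7 = 0.5120.

0.5120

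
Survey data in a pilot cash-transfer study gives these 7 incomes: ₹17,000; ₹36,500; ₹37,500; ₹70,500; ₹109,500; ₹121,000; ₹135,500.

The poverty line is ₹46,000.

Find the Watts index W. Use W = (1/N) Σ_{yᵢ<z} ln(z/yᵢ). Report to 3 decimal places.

Incomes under z: ₹17,000, ₹36,500, ₹37,500 (q = 3 of N = 7).
ln(z/y) terms: ln(46000/17000) = 0.9954; ln(46000/36500) = 0.2313; ln(46000/37500) = 0.2043.
W = 1.431058 / 7 = 0.204.

0.204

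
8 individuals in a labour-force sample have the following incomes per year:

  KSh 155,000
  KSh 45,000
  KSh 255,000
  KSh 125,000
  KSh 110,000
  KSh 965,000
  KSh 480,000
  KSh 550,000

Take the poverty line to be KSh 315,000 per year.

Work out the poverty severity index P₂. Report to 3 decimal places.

Below z: KSh 45,000, KSh 110,000, KSh 125,000, KSh 155,000, KSh 255,000 (q = 5 of N = 8).
Relative gaps: (315000−45000)/315000 = 0.8571; (315000−110000)/315000 = 0.6508; (315000−125000)/315000 = 0.6032; (315000−155000)/315000 = 0.5079; (315000−255000)/315000 = 0.1905.
Squared: 0.7347; 0.4235; 0.3638; 0.2580; 0.0363.
Sum = 1.816327; P₂ = 1.816327 / 8 = 0.227.

0.227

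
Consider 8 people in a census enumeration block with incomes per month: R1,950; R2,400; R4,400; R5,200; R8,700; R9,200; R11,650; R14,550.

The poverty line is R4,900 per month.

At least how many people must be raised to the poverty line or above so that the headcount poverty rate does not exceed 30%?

1

3 of the 8 people are poor, so H = 3/8 = 0.375.
A headcount ratio of at most 30% allows at most ⌊0.30 × 8⌋ = 2 poor people.
So at least 3 − 2 = 1 must be lifted.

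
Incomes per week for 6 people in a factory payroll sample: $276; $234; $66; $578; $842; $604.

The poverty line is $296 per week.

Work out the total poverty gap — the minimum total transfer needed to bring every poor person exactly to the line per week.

$312

Poor units: $66, $234, $276 (q = 3 of N = 6).
Individual gaps: 296−66 = 230; 296−234 = 62; 296−276 = 20.
Aggregate gap = $312.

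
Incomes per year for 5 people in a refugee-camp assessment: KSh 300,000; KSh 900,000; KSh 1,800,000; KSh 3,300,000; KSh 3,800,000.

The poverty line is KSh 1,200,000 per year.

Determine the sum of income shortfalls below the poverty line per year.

KSh 1,200,000

Below the line: KSh 300,000, KSh 900,000 (q = 2 of N = 5).
Individual gaps: 1200000−300000 = 900000; 1200000−900000 = 300000.
Aggregate gap = KSh 1,200,000.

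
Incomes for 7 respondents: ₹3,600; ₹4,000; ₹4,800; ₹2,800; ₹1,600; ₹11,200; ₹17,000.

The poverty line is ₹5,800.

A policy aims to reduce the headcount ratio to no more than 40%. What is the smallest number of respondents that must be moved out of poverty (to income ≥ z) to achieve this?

3

5 of the 7 respondents are poor, so H = 5/7 = 0.714.
A headcount ratio of at most 40% allows at most ⌊0.40 × 7⌋ = 2 poor respondents.
So at least 5 − 2 = 3 must be lifted.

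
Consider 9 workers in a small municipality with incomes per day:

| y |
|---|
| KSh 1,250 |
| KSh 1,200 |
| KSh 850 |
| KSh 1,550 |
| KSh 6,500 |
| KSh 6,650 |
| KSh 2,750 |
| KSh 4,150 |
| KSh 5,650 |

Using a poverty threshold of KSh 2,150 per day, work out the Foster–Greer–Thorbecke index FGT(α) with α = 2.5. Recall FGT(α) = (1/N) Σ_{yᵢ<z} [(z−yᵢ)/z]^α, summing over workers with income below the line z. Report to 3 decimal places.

0.063

Below the line: KSh 850, KSh 1,200, KSh 1,250, KSh 1,550 (q = 4 of N = 9).
Shortfall ratios: (2150−850)/2150 = 0.6047; (2150−1200)/2150 = 0.4419; (2150−1250)/2150 = 0.4186; (2150−1550)/2150 = 0.2791.
Raised to α = 2.5: 0.28429; 0.12978; 0.11337; 0.04114.
Sum = 0.568587; FGT(2.5) = 0.568587 / 9 = 0.063.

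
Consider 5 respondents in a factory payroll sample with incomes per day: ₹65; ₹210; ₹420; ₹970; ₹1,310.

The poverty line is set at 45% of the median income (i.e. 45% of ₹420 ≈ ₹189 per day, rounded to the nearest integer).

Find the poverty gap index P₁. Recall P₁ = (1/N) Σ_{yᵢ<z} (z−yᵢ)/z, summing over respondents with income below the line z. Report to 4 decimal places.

Incomes under z: ₹65 (q = 1 of N = 5).
Relative gaps: (189−65)/189 = 0.6561.
Sum of shortfalls = 0.656085; P₁ averages over all N: 0.656085 / 5 = 0.1312.

0.1312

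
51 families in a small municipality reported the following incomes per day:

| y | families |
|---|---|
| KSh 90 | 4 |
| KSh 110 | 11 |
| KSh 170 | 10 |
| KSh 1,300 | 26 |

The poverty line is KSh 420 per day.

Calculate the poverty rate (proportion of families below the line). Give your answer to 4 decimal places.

25 of the 51 families have income below KSh 420.
H = 25/51 = 0.4902.

0.4902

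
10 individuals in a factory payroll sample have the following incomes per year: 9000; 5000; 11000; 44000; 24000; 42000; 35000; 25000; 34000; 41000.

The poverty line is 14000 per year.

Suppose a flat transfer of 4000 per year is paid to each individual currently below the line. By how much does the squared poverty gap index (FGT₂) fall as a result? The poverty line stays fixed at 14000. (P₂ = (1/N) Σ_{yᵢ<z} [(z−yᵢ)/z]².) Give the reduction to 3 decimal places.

0.045

Before: below the line — 5000, 9000, 11000; squared poverty gap index (FGT₂) = 0.05867.
After the 4000 transfer: below the line — 9000, 13000; squared poverty gap index (FGT₂) = 0.01327.
Reduction = 0.05867 − 0.01327 = 0.045.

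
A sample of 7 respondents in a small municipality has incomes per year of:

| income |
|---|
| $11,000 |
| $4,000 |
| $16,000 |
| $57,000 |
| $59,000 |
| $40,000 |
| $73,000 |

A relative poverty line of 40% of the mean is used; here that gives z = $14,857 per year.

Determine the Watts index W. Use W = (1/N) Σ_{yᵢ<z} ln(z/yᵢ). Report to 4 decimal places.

Below the line: $4,000, $11,000 (q = 2 of N = 7).
Log gaps: ln(14857/4000) = 1.3122; ln(14857/11000) = 0.3006.
W = 1.612753 / 7 = 0.2304.

0.2304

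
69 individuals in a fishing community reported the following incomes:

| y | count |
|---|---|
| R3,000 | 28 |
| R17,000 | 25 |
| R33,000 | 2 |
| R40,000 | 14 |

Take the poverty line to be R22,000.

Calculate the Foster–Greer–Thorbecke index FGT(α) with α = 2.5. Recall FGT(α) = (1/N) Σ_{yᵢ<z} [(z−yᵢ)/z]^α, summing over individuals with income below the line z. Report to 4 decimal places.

0.2902

Poor units: 28×R3,000, 25×R17,000 (q = 53 of N = 69).
Normalized shortfalls: (22000−3000)/22000 = 0.8636 (×28); (22000−17000)/22000 = 0.2273 (×25).
Raised to α = 2.5: 0.69315 (×28); 0.02462 (×25).
Sum = 20.023817; FGT(2.5) = 20.023817 / 69 = 0.2902.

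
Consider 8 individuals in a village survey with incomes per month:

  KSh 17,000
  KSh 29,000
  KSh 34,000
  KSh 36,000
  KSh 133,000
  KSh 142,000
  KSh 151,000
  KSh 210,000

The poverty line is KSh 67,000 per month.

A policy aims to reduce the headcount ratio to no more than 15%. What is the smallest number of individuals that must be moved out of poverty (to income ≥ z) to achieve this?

3

Currently q = 4 of N = 8 are below the line (H = 0.500).
A headcount ratio of at most 15% allows at most ⌊0.15 × 8⌋ = 1 poor individuals.
So at least 4 − 1 = 3 must be lifted.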